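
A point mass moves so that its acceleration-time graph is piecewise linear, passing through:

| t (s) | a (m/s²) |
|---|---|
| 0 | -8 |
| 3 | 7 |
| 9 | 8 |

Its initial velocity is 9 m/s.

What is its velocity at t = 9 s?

52.5 m/s

Δv equals the area under the a-t graph; then v = v₀ + Δv.
0–3 s: ½(-8 + 7)(3) = -1.5 m/s
3–9 s: ½(7 + 8)(6) = 45 m/s
Δv = 43.5 m/s, so v(9) = 9 + (43.5) = 52.5 m/s.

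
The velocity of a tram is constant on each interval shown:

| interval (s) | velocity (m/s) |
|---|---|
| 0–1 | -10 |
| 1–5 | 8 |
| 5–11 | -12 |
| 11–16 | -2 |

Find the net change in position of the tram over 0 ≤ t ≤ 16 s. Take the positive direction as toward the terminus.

-60 m

Net displacement equals the area under the velocity-time graph (areas below the axis count negative).
0–1 s: -10 × 1 = -10 m
1–5 s: 8 × 4 = 32 m
5–11 s: -12 × 6 = -72 m
11–16 s: -2 × 5 = -10 m
Net displacement = -60 m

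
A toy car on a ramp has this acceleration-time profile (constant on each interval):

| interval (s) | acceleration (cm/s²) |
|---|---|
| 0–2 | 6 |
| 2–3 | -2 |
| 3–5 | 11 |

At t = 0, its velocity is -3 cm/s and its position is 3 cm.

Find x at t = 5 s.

53 cm

On each constant-a segment, Δv = aΔt and Δx = v₀Δt + ½aΔt²; chain segment to segment.
0–2 s: v starts -3 cm/s; Δx = -3·2 + ½·6·2² = 6 cm; v ends 9 cm/s.
2–3 s: v starts 9 cm/s; Δx = 9·1 + ½·-2·1² = 8 cm; v ends 7 cm/s.
3–5 s: v starts 7 cm/s; Δx = 7·2 + ½·11·2² = 36 cm; v ends 29 cm/s.
x(5) = 3 + Σ Δx = 53 cm.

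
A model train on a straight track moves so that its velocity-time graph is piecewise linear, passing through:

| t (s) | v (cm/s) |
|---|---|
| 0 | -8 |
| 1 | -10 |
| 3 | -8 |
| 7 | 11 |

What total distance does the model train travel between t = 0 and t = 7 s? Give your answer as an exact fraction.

Total distance travelled is ∫|v| dt — sum the magnitudes of each area piece.
0–1 s: |½(-8 + -10)(1)| = 9 cm
1–3 s: |½(-10 + -8)(2)| = 18 cm
3–7 s: v = 0 at t = 89/19 s; triangle areas 128/19 + 242/19 = 370/19 cm
Total distance = 883/19 cm

883/19 cm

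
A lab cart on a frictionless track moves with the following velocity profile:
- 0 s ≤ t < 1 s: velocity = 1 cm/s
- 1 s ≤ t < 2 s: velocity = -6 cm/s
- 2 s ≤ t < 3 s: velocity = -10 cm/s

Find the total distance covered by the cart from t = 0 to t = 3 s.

17 cm

Distance (not displacement) is the total path length: add the absolute areas under v-t.
0–1 s: |1| × 1 = 1 cm
1–2 s: |-6| × 1 = 6 cm
2–3 s: |-10| × 1 = 10 cm
Total distance = 17 cm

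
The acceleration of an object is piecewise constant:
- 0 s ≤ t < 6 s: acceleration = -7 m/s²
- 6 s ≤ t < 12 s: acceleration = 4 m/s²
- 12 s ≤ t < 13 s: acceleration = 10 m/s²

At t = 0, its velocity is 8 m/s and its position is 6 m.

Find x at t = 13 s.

-209 m

On each constant-a segment, Δv = aΔt and Δx = v₀Δt + ½aΔt²; chain segment to segment.
0–6 s: v starts 8 m/s; Δx = 8·6 + ½·-7·6² = -78 m; v ends -34 m/s.
6–12 s: v starts -34 m/s; Δx = -34·6 + ½·4·6² = -132 m; v ends -10 m/s.
12–13 s: v starts -10 m/s; Δx = -10·1 + ½·10·1² = -5 m; v ends 0 m/s.
x(13) = 6 + Σ Δx = -209 m.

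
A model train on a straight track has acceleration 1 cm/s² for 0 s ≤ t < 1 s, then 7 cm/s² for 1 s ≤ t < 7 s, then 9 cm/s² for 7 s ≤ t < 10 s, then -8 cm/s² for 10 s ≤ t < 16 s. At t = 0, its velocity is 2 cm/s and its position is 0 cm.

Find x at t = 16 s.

On each constant-a segment, Δv = aΔt and Δx = v₀Δt + ½aΔt²; chain segment to segment.
0–1 s: v starts 2 cm/s; Δx = 2·1 + ½·1·1² = 2.5 cm; v ends 3 cm/s.
1–7 s: v starts 3 cm/s; Δx = 3·6 + ½·7·6² = 144 cm; v ends 45 cm/s.
7–10 s: v starts 45 cm/s; Δx = 45·3 + ½·9·3² = 175.5 cm; v ends 72 cm/s.
10–16 s: v starts 72 cm/s; Δx = 72·6 + ½·-8·6² = 288 cm; v ends 24 cm/s.
x(16) = 0 + Σ Δx = 610 cm.

610 cm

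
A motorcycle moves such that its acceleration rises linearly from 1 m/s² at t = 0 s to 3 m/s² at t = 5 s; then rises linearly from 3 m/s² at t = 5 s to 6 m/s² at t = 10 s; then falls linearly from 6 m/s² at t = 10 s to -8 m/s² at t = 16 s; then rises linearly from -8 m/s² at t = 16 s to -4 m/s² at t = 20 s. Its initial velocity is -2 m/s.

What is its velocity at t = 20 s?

Δv equals the area under the a-t graph; then v = v₀ + Δv.
0–5 s: ½(1 + 3)(5) = 10 m/s
5–10 s: ½(3 + 6)(5) = 22.5 m/s
10–16 s: ½(6 + -8)(6) = -6 m/s
16–20 s: ½(-8 + -4)(4) = -24 m/s
Δv = 2.5 m/s, so v(20) = -2 + (2.5) = 0.5 m/s.

0.5 m/s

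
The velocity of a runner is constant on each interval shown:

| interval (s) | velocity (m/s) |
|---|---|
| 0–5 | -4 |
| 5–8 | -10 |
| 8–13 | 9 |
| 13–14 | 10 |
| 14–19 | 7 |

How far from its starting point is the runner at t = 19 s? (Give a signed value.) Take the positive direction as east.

Displacement is the signed area under the v-t curve.
0–5 s: -4 × 5 = -20 m
5–8 s: -10 × 3 = -30 m
8–13 s: 9 × 5 = 45 m
13–14 s: 10 × 1 = 10 m
14–19 s: 7 × 5 = 35 m
Net displacement = 40 m

40 m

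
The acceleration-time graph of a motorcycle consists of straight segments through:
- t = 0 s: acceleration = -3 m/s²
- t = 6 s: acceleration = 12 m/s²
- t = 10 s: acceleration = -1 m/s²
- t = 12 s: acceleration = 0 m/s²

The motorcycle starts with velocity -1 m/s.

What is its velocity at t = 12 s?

Δv equals the area under the a-t graph; then v = v₀ + Δv.
0–6 s: ½(-3 + 12)(6) = 27 m/s
6–10 s: ½(12 + -1)(4) = 22 m/s
10–12 s: ½(-1 + 0)(2) = -1 m/s
Δv = 48 m/s, so v(12) = -1 + (48) = 47 m/s.

47 m/s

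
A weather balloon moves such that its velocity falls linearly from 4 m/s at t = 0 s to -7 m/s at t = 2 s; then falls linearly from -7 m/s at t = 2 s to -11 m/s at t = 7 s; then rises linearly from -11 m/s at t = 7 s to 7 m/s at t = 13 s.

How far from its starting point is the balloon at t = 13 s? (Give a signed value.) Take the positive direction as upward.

-60 m

Net displacement equals the area under the velocity-time graph (areas below the axis count negative).
0–2 s: ½(4 + -7)(2) = -3 m
2–7 s: ½(-7 + -11)(5) = -45 m
7–13 s: ½(-11 + 7)(6) = -12 m
Net displacement = -60 m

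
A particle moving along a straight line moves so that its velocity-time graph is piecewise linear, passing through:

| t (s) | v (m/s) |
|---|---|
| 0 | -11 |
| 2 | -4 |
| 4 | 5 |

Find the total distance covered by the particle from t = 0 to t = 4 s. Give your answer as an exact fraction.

176/9 m

Total distance travelled is ∫|v| dt — sum the magnitudes of each area piece.
0–2 s: |½(-11 + -4)(2)| = 15 m
2–4 s: v = 0 at t = 26/9 s; triangle areas 16/9 + 25/9 = 41/9 m
Total distance = 176/9 m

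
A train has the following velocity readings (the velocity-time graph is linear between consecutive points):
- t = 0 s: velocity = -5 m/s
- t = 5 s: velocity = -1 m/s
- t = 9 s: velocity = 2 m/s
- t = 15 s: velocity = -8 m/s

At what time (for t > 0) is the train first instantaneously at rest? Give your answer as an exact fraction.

t = 19/3 s

v changes sign on 5–9 s (from -1 to 2); the graph is linear there, so v = 0 at t = 5 + (1)·(9 − 5)/(2 − -1) = 19/3 s.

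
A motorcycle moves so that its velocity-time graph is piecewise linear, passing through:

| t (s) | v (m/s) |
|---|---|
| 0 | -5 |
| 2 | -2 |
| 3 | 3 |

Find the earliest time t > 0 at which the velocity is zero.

t = 2.4 s

v changes sign on 2–3 s (from -2 to 3); the graph is linear there, so v = 0 at t = 2 + (2)·(3 − 2)/(3 − -2) = 2.4 s.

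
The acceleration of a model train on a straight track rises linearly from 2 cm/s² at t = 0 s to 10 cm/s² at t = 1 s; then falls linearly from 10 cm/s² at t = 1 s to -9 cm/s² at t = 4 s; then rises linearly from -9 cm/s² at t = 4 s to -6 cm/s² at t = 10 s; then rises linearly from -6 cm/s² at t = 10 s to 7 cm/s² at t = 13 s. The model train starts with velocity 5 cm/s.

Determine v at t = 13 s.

Δv equals the area under the a-t graph; then v = v₀ + Δv.
0–1 s: ½(2 + 10)(1) = 6 cm/s
1–4 s: ½(10 + -9)(3) = 1.5 cm/s
4–10 s: ½(-9 + -6)(6) = -45 cm/s
10–13 s: ½(-6 + 7)(3) = 1.5 cm/s
Δv = -36 cm/s, so v(13) = 5 + (-36) = -31 cm/s.

-31 cm/s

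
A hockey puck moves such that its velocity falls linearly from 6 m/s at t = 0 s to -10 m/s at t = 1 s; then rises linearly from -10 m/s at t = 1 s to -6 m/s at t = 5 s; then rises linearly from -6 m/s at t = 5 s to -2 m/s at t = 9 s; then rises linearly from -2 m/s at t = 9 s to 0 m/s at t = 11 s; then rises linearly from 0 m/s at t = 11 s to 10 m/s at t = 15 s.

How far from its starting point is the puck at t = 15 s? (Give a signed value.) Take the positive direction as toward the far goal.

Net displacement equals the area under the velocity-time graph (areas below the axis count negative).
0–1 s: ½(6 + -10)(1) = -2 m
1–5 s: ½(-10 + -6)(4) = -32 m
5–9 s: ½(-6 + -2)(4) = -16 m
9–11 s: ½(-2 + 0)(2) = -2 m
11–15 s: ½(0 + 10)(4) = 20 m
Net displacement = -32 m

-32 m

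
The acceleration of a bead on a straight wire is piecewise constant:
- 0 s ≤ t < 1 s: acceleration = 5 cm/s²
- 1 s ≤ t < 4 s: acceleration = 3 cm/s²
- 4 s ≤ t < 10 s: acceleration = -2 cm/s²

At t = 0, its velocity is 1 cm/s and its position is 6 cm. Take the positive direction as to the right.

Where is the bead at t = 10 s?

95 cm

On each constant-a segment, Δv = aΔt and Δx = v₀Δt + ½aΔt²; chain segment to segment.
0–1 s: v starts 1 cm/s; Δx = 1·1 + ½·5·1² = 3.5 cm; v ends 6 cm/s.
1–4 s: v starts 6 cm/s; Δx = 6·3 + ½·3·3² = 31.5 cm; v ends 15 cm/s.
4–10 s: v starts 15 cm/s; Δx = 15·6 + ½·-2·6² = 54 cm; v ends 3 cm/s.
x(10) = 6 + Σ Δx = 95 cm.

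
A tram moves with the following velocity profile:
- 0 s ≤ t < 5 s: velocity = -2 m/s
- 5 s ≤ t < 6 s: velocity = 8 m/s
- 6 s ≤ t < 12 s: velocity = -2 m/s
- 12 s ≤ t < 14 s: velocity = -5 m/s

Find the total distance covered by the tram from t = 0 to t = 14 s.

40 m

Total distance travelled is ∫|v| dt — sum the magnitudes of each area piece.
0–5 s: |-2| × 5 = 10 m
5–6 s: |8| × 1 = 8 m
6–12 s: |-2| × 6 = 12 m
12–14 s: |-5| × 2 = 10 m
Total distance = 40 m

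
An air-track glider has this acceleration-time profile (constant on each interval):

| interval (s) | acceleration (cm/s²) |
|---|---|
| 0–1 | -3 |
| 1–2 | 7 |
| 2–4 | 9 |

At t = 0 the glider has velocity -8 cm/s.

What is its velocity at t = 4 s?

Δv equals the area under the a-t graph; then v = v₀ + Δv.
0–1 s: -3 × 1 = -3 cm/s
1–2 s: 7 × 1 = 7 cm/s
2–4 s: 9 × 2 = 18 cm/s
Δv = 22 cm/s, so v(4) = -8 + (22) = 14 cm/s.

14 cm/s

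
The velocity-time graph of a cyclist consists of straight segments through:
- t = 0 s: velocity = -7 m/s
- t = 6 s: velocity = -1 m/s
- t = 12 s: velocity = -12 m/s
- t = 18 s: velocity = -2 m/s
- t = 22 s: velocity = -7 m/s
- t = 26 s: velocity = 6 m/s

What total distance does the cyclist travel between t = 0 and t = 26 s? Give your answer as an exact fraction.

Distance (not displacement) is the total path length: add the absolute areas under v-t.
0–6 s: |½(-7 + -1)(6)| = 24 m
6–12 s: |½(-1 + -12)(6)| = 39 m
12–18 s: |½(-12 + -2)(6)| = 42 m
18–22 s: |½(-2 + -7)(4)| = 18 m
22–26 s: v = 0 at t = 314/13 s; triangle areas 98/13 + 72/13 = 170/13 m
Total distance = 1769/13 m

1769/13 m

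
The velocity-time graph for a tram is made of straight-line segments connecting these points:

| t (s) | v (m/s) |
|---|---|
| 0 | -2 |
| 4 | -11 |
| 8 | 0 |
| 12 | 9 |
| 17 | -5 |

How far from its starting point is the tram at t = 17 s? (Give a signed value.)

-20 m

Net displacement equals the area under the velocity-time graph (areas below the axis count negative).
0–4 s: ½(-2 + -11)(4) = -26 m
4–8 s: ½(-11 + 0)(4) = -22 m
8–12 s: ½(0 + 9)(4) = 18 m
12–17 s: ½(9 + -5)(5) = 10 m
Net displacement = -20 m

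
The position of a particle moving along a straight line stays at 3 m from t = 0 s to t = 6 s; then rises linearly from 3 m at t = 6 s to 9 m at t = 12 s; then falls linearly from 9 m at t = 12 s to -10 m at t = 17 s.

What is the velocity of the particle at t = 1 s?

Velocity is the slope of the x-t graph on 0–6 s: (3 − 3)/(6 − 0) = 0 m/s.

0 m/s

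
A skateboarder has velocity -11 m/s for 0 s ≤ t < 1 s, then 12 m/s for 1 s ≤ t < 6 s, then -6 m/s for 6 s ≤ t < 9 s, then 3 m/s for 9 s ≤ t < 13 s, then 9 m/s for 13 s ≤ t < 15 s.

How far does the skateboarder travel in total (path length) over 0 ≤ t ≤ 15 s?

Total distance travelled is ∫|v| dt — sum the magnitudes of each area piece.
0–1 s: |-11| × 1 = 11 m
1–6 s: |12| × 5 = 60 m
6–9 s: |-6| × 3 = 18 m
9–13 s: |3| × 4 = 12 m
13–15 s: |9| × 2 = 18 m
Total distance = 119 m

119 m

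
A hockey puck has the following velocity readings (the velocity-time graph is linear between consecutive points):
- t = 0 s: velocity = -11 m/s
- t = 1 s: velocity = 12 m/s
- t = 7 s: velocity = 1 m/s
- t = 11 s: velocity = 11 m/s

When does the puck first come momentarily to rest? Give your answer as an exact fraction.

v changes sign on 0–1 s (from -11 to 12); the graph is linear there, so v = 0 at t = 0 + (11)·(1 − 0)/(12 − -11) = 11/23 s.

t = 11/23 s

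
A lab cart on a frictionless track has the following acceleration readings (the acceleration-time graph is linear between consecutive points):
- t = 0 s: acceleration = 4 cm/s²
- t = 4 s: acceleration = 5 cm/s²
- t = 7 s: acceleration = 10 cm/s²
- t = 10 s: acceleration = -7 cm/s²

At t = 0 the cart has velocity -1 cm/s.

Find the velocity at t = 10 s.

44 cm/s

Δv equals the area under the a-t graph; then v = v₀ + Δv.
0–4 s: ½(4 + 5)(4) = 18 cm/s
4–7 s: ½(5 + 10)(3) = 22.5 cm/s
7–10 s: ½(10 + -7)(3) = 4.5 cm/s
Δv = 45 cm/s, so v(10) = -1 + (45) = 44 cm/s.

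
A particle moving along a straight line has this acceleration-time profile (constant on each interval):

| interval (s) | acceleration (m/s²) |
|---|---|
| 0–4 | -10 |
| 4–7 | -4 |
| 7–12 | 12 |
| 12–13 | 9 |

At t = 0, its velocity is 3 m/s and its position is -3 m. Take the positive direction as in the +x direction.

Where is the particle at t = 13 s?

On each constant-a segment, Δv = aΔt and Δx = v₀Δt + ½aΔt²; chain segment to segment.
0–4 s: v starts 3 m/s; Δx = 3·4 + ½·-10·4² = -68 m; v ends -37 m/s.
4–7 s: v starts -37 m/s; Δx = -37·3 + ½·-4·3² = -129 m; v ends -49 m/s.
7–12 s: v starts -49 m/s; Δx = -49·5 + ½·12·5² = -95 m; v ends 11 m/s.
12–13 s: v starts 11 m/s; Δx = 11·1 + ½·9·1² = 15.5 m; v ends 20 m/s.
x(13) = -3 + Σ Δx = -279.5 m.

-279.5 m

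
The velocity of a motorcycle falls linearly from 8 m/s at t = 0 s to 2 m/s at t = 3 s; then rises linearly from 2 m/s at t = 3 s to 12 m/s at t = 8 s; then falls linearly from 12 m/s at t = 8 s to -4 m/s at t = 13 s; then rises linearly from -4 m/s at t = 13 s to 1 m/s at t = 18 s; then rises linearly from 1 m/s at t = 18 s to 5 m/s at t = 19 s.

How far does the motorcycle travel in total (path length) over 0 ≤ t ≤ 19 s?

Distance (not displacement) is the total path length: add the absolute areas under v-t.
0–3 s: |½(8 + 2)(3)| = 15 m
3–8 s: |½(2 + 12)(5)| = 35 m
8–13 s: v = 0 at t = 11.75 s; triangle areas 22.5 + 2.5 = 25 m
13–18 s: v = 0 at t = 17 s; triangle areas 8 + 0.5 = 8.5 m
18–19 s: |½(1 + 5)(1)| = 3 m
Total distance = 86.5 m

86.5 m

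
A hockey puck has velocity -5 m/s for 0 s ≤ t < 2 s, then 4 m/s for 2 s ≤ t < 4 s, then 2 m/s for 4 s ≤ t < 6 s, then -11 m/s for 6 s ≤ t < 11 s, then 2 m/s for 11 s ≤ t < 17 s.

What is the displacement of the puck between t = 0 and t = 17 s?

Net displacement equals the area under the velocity-time graph (areas below the axis count negative).
0–2 s: -5 × 2 = -10 m
2–4 s: 4 × 2 = 8 m
4–6 s: 2 × 2 = 4 m
6–11 s: -11 × 5 = -55 m
11–17 s: 2 × 6 = 12 m
Net displacement = -41 m

-41 m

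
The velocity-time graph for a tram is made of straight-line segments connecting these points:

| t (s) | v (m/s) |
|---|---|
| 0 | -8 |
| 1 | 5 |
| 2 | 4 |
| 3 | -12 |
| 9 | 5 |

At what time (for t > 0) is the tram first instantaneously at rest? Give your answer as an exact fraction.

t = 8/13 s

v changes sign on 0–1 s (from -8 to 5); the graph is linear there, so v = 0 at t = 0 + (8)·(1 − 0)/(5 − -8) = 8/13 s.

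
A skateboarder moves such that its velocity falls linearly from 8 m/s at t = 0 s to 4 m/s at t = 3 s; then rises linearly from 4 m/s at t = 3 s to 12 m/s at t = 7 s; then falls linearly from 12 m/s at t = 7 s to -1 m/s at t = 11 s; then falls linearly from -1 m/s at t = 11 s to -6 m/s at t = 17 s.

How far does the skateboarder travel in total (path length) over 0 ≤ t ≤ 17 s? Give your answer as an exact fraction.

Total distance travelled is ∫|v| dt — sum the magnitudes of each area piece.
0–3 s: |½(8 + 4)(3)| = 18 m
3–7 s: |½(4 + 12)(4)| = 32 m
7–11 s: v = 0 at t = 139/13 s; triangle areas 288/13 + 2/13 = 290/13 m
11–17 s: |½(-1 + -6)(6)| = 21 m
Total distance = 1213/13 m

1213/13 m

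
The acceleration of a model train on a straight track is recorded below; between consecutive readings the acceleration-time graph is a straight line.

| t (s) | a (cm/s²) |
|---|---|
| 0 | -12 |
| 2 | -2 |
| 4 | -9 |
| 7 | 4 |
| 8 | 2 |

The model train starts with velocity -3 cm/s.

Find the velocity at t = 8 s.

-32.5 cm/s

Δv equals the area under the a-t graph; then v = v₀ + Δv.
0–2 s: ½(-12 + -2)(2) = -14 cm/s
2–4 s: ½(-2 + -9)(2) = -11 cm/s
4–7 s: ½(-9 + 4)(3) = -7.5 cm/s
7–8 s: ½(4 + 2)(1) = 3 cm/s
Δv = -29.5 cm/s, so v(8) = -3 + (-29.5) = -32.5 cm/s.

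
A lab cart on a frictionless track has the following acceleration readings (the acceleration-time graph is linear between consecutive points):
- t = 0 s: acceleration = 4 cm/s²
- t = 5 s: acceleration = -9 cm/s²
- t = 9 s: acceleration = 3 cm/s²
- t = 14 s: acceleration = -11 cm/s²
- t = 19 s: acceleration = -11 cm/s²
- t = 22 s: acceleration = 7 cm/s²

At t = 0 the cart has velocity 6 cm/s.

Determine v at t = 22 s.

Δv equals the area under the a-t graph; then v = v₀ + Δv.
0–5 s: ½(4 + -9)(5) = -12.5 cm/s
5–9 s: ½(-9 + 3)(4) = -12 cm/s
9–14 s: ½(3 + -11)(5) = -20 cm/s
14–19 s: -11 × 5 = -55 cm/s
19–22 s: ½(-11 + 7)(3) = -6 cm/s
Δv = -105.5 cm/s, so v(22) = 6 + (-105.5) = -99.5 cm/s.

-99.5 cm/s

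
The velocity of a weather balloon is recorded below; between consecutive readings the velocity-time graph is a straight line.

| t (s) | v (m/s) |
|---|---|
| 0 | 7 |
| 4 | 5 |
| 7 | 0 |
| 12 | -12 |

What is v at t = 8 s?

-2.4 m/s

On 7–12 s the graph is linear from 0 to -12 m/s: v(8) = 0 + (-12 − 0)·(8 − 7)/(12 − 7) = -2.4 m/s.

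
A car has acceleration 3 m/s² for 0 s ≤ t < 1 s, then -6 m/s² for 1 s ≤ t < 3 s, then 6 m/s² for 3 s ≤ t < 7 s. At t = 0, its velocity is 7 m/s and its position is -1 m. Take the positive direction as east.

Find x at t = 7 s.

On each constant-a segment, Δv = aΔt and Δx = v₀Δt + ½aΔt²; chain segment to segment.
0–1 s: v starts 7 m/s; Δx = 7·1 + ½·3·1² = 8.5 m; v ends 10 m/s.
1–3 s: v starts 10 m/s; Δx = 10·2 + ½·-6·2² = 8 m; v ends -2 m/s.
3–7 s: v starts -2 m/s; Δx = -2·4 + ½·6·4² = 40 m; v ends 22 m/s.
x(7) = -1 + Σ Δx = 55.5 m.

55.5 m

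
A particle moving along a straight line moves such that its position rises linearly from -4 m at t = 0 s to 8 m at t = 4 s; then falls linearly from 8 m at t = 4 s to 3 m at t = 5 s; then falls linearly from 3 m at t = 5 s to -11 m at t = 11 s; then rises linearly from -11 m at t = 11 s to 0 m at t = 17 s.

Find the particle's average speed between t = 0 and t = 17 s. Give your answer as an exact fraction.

Average speed = (total path length)/(elapsed time); on a piecewise-linear x-t graph the path length is Σ|Δx|.
0–4 s: |Δx| = |8 − -4| = 12 m
4–5 s: |Δx| = |3 − 8| = 5 m
5–11 s: |Δx| = |-11 − 3| = 14 m
11–17 s: |Δx| = |0 − -11| = 11 m
Total path = 42 m; average speed = 42/17 = 42/17 m/s.

42/17 m/s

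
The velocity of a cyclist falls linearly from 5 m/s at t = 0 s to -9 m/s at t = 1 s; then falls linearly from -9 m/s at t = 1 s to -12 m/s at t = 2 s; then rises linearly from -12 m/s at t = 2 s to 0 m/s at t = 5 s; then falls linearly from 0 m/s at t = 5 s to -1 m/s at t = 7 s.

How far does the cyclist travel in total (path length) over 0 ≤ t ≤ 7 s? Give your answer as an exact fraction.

Total distance travelled is ∫|v| dt — sum the magnitudes of each area piece.
0–1 s: v = 0 at t = 5/14 s; triangle areas 25/28 + 81/28 = 53/14 m
1–2 s: |½(-9 + -12)(1)| = 10.5 m
2–5 s: |½(-12 + 0)(3)| = 18 m
5–7 s: |½(0 + -1)(2)| = 1 m
Total distance = 233/7 m

233/7 m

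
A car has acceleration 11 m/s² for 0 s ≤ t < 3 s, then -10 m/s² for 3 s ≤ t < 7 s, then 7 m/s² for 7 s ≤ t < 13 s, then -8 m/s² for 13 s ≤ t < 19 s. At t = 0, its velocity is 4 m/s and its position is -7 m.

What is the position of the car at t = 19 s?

On each constant-a segment, Δv = aΔt and Δx = v₀Δt + ½aΔt²; chain segment to segment.
0–3 s: v starts 4 m/s; Δx = 4·3 + ½·11·3² = 61.5 m; v ends 37 m/s.
3–7 s: v starts 37 m/s; Δx = 37·4 + ½·-10·4² = 68 m; v ends -3 m/s.
7–13 s: v starts -3 m/s; Δx = -3·6 + ½·7·6² = 108 m; v ends 39 m/s.
13–19 s: v starts 39 m/s; Δx = 39·6 + ½·-8·6² = 90 m; v ends -9 m/s.
x(19) = -7 + Σ Δx = 320.5 m.

320.5 m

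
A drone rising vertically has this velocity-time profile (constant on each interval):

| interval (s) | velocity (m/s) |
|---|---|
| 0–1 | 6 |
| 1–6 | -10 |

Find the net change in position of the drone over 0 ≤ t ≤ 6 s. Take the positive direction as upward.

Displacement is the signed area under the v-t curve.
0–1 s: 6 × 1 = 6 m
1–6 s: -10 × 5 = -50 m
Net displacement = -44 m

-44 m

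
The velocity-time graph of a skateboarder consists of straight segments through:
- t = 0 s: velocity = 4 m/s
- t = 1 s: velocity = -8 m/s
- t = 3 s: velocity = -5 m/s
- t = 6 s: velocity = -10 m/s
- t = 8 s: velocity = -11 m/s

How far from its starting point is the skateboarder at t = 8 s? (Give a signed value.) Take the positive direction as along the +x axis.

-58.5 m

Net displacement equals the area under the velocity-time graph (areas below the axis count negative).
0–1 s: ½(4 + -8)(1) = -2 m
1–3 s: ½(-8 + -5)(2) = -13 m
3–6 s: ½(-5 + -10)(3) = -22.5 m
6–8 s: ½(-10 + -11)(2) = -21 m
Net displacement = -58.5 m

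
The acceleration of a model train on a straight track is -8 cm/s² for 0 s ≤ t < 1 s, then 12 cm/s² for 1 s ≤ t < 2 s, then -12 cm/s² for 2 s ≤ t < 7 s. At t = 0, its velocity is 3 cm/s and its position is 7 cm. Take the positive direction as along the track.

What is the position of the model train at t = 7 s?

On each constant-a segment, Δv = aΔt and Δx = v₀Δt + ½aΔt²; chain segment to segment.
0–1 s: v starts 3 cm/s; Δx = 3·1 + ½·-8·1² = -1 cm; v ends -5 cm/s.
1–2 s: v starts -5 cm/s; Δx = -5·1 + ½·12·1² = 1 cm; v ends 7 cm/s.
2–7 s: v starts 7 cm/s; Δx = 7·5 + ½·-12·5² = -115 cm; v ends -53 cm/s.
x(7) = 7 + Σ Δx = -108 cm.

-108 cm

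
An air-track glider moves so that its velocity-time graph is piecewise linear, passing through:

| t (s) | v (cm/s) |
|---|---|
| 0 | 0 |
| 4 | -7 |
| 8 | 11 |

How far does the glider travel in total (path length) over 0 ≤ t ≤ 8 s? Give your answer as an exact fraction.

296/9 cm

Total distance travelled is ∫|v| dt — sum the magnitudes of each area piece.
0–4 s: |½(0 + -7)(4)| = 14 cm
4–8 s: v = 0 at t = 50/9 s; triangle areas 49/9 + 121/9 = 170/9 cm
Total distance = 296/9 cm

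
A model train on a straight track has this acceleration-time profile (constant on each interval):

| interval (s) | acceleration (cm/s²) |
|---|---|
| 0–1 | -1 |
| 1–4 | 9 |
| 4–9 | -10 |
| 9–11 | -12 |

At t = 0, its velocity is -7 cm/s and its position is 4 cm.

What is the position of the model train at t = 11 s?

On each constant-a segment, Δv = aΔt and Δx = v₀Δt + ½aΔt²; chain segment to segment.
0–1 s: v starts -7 cm/s; Δx = -7·1 + ½·-1·1² = -7.5 cm; v ends -8 cm/s.
1–4 s: v starts -8 cm/s; Δx = -8·3 + ½·9·3² = 16.5 cm; v ends 19 cm/s.
4–9 s: v starts 19 cm/s; Δx = 19·5 + ½·-10·5² = -30 cm; v ends -31 cm/s.
9–11 s: v starts -31 cm/s; Δx = -31·2 + ½·-12·2² = -86 cm; v ends -55 cm/s.
x(11) = 4 + Σ Δx = -103 cm.

-103 cm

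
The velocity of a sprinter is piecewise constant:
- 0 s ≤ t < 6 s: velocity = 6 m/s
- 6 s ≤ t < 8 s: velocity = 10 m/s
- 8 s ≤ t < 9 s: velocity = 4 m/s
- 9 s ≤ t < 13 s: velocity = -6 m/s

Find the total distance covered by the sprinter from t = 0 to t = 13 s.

84 m

Distance (not displacement) is the total path length: add the absolute areas under v-t.
0–6 s: |6| × 6 = 36 m
6–8 s: |10| × 2 = 20 m
8–9 s: |4| × 1 = 4 m
9–13 s: |-6| × 4 = 24 m
Total distance = 84 m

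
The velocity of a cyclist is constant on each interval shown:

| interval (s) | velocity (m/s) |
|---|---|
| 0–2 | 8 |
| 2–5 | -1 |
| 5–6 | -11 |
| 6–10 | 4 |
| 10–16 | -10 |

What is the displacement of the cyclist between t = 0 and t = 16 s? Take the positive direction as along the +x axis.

-42 m

Displacement is the signed area under the v-t curve.
0–2 s: 8 × 2 = 16 m
2–5 s: -1 × 3 = -3 m
5–6 s: -11 × 1 = -11 m
6–10 s: 4 × 4 = 16 m
10–16 s: -10 × 6 = -60 m
Net displacement = -42 m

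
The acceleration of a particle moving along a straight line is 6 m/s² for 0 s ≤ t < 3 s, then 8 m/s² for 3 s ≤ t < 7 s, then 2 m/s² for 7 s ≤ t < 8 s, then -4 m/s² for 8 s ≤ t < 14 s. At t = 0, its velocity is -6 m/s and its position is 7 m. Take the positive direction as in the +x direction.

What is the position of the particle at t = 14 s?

377 m

On each constant-a segment, Δv = aΔt and Δx = v₀Δt + ½aΔt²; chain segment to segment.
0–3 s: v starts -6 m/s; Δx = -6·3 + ½·6·3² = 9 m; v ends 12 m/s.
3–7 s: v starts 12 m/s; Δx = 12·4 + ½·8·4² = 112 m; v ends 44 m/s.
7–8 s: v starts 44 m/s; Δx = 44·1 + ½·2·1² = 45 m; v ends 46 m/s.
8–14 s: v starts 46 m/s; Δx = 46·6 + ½·-4·6² = 204 m; v ends 22 m/s.
x(14) = 7 + Σ Δx = 377 m.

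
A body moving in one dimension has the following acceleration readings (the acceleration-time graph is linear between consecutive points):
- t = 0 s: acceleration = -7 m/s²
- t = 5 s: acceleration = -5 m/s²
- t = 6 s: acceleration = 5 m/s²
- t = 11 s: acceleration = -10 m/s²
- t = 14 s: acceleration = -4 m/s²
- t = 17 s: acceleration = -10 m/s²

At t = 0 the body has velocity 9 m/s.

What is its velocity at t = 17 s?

Δv equals the area under the a-t graph; then v = v₀ + Δv.
0–5 s: ½(-7 + -5)(5) = -30 m/s
5–6 s: ½(-5 + 5)(1) = 0 m/s
6–11 s: ½(5 + -10)(5) = -12.5 m/s
11–14 s: ½(-10 + -4)(3) = -21 m/s
14–17 s: ½(-4 + -10)(3) = -21 m/s
Δv = -84.5 m/s, so v(17) = 9 + (-84.5) = -75.5 m/s.

-75.5 m/s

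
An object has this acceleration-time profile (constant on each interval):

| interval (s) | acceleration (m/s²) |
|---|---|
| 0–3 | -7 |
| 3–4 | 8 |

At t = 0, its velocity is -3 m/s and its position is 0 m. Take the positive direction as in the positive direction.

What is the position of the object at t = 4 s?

On each constant-a segment, Δv = aΔt and Δx = v₀Δt + ½aΔt²; chain segment to segment.
0–3 s: v starts -3 m/s; Δx = -3·3 + ½·-7·3² = -40.5 m; v ends -24 m/s.
3–4 s: v starts -24 m/s; Δx = -24·1 + ½·8·1² = -20 m; v ends -16 m/s.
x(4) = 0 + Σ Δx = -60.5 m.

-60.5 m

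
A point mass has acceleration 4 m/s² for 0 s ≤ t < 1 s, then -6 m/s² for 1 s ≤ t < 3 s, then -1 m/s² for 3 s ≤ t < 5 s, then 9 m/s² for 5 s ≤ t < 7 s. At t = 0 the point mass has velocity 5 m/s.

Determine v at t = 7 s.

Δv equals the area under the a-t graph; then v = v₀ + Δv.
0–1 s: 4 × 1 = 4 m/s
1–3 s: -6 × 2 = -12 m/s
3–5 s: -1 × 2 = -2 m/s
5–7 s: 9 × 2 = 18 m/s
Δv = 8 m/s, so v(7) = 5 + (8) = 13 m/s.

13 m/s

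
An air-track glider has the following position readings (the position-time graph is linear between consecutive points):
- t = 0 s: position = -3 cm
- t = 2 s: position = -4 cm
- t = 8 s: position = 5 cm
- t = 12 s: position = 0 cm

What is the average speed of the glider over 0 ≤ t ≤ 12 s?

1.25 cm/s

Average speed = (total path length)/(elapsed time); on a piecewise-linear x-t graph the path length is Σ|Δx|.
0–2 s: |Δx| = |-4 − -3| = 1 cm
2–8 s: |Δx| = |5 − -4| = 9 cm
8–12 s: |Δx| = |0 − 5| = 5 cm
Total path = 15 cm; average speed = 15/12 = 1.25 cm/s.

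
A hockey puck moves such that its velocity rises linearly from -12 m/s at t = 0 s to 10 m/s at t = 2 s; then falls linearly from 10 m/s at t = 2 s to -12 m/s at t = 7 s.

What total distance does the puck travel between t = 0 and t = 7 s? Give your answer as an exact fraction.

427/11 m

Distance (not displacement) is the total path length: add the absolute areas under v-t.
0–2 s: v = 0 at t = 12/11 s; triangle areas 72/11 + 50/11 = 122/11 m
2–7 s: v = 0 at t = 47/11 s; triangle areas 125/11 + 180/11 = 305/11 m
Total distance = 427/11 m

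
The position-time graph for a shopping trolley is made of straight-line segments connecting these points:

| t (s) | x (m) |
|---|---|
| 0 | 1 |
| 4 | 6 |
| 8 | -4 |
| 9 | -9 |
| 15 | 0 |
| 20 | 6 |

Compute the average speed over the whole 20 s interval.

Average speed = (total path length)/(elapsed time); on a piecewise-linear x-t graph the path length is Σ|Δx|.
0–4 s: |Δx| = |6 − 1| = 5 m
4–8 s: |Δx| = |-4 − 6| = 10 m
8–9 s: |Δx| = |-9 − -4| = 5 m
9–15 s: |Δx| = |0 − -9| = 9 m
15–20 s: |Δx| = |6 − 0| = 6 m
Total path = 35 m; average speed = 35/20 = 1.75 m/s.

1.75 m/s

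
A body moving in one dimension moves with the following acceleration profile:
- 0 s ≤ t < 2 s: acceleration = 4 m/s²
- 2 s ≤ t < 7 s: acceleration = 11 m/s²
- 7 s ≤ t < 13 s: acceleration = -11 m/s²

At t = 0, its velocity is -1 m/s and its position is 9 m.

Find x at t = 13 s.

361.5 m

On each constant-a segment, Δv = aΔt and Δx = v₀Δt + ½aΔt²; chain segment to segment.
0–2 s: v starts -1 m/s; Δx = -1·2 + ½·4·2² = 6 m; v ends 7 m/s.
2–7 s: v starts 7 m/s; Δx = 7·5 + ½·11·5² = 172.5 m; v ends 62 m/s.
7–13 s: v starts 62 m/s; Δx = 62·6 + ½·-11·6² = 174 m; v ends -4 m/s.
x(13) = 9 + Σ Δx = 361.5 m.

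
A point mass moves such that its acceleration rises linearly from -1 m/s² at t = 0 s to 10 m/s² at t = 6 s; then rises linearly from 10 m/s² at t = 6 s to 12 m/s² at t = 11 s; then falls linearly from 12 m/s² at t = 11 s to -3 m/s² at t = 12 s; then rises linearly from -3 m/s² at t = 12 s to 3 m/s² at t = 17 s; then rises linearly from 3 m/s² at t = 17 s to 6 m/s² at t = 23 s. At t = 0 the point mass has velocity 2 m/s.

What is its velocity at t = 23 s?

115.5 m/s

Δv equals the area under the a-t graph; then v = v₀ + Δv.
0–6 s: ½(-1 + 10)(6) = 27 m/s
6–11 s: ½(10 + 12)(5) = 55 m/s
11–12 s: ½(12 + -3)(1) = 4.5 m/s
12–17 s: ½(-3 + 3)(5) = 0 m/s
17–23 s: ½(3 + 6)(6) = 27 m/s
Δv = 113.5 m/s, so v(23) = 2 + (113.5) = 115.5 m/s.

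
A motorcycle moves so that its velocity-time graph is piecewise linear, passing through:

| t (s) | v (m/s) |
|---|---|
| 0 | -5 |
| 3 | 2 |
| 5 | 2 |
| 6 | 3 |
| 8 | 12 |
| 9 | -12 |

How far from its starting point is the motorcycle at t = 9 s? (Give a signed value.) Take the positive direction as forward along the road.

Net displacement equals the area under the velocity-time graph (areas below the axis count negative).
0–3 s: ½(-5 + 2)(3) = -4.5 m
3–5 s: 2 × 2 = 4 m
5–6 s: ½(2 + 3)(1) = 2.5 m
6–8 s: ½(3 + 12)(2) = 15 m
8–9 s: ½(12 + -12)(1) = 0 m
Net displacement = 17 m

17 m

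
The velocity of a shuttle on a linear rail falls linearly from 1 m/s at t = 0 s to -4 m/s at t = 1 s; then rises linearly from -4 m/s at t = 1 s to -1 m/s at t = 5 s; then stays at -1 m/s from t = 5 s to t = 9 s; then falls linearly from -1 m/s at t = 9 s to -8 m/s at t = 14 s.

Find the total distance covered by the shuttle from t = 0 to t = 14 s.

Total distance travelled is ∫|v| dt — sum the magnitudes of each area piece.
0–1 s: v = 0 at t = 0.2 s; triangle areas 0.1 + 1.6 = 1.7 m
1–5 s: |½(-4 + -1)(4)| = 10 m
5–9 s: |-1| × 4 = 4 m
9–14 s: |½(-1 + -8)(5)| = 22.5 m
Total distance = 38.2 m

38.2 m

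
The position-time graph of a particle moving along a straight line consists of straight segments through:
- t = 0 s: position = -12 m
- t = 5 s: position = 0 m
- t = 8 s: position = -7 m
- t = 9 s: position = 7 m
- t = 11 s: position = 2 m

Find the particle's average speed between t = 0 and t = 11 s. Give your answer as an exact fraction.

38/11 m/s

Average speed = (total path length)/(elapsed time); on a piecewise-linear x-t graph the path length is Σ|Δx|.
0–5 s: |Δx| = |0 − -12| = 12 m
5–8 s: |Δx| = |-7 − 0| = 7 m
8–9 s: |Δx| = |7 − -7| = 14 m
9–11 s: |Δx| = |2 − 7| = 5 m
Total path = 38 m; average speed = 38/11 = 38/11 m/s.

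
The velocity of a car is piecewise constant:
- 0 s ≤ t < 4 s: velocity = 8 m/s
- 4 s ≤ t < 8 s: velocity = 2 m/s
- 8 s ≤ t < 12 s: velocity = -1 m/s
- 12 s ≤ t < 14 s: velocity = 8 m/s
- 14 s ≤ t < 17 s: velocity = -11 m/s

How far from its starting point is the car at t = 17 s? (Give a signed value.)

19 m

Net displacement equals the area under the velocity-time graph (areas below the axis count negative).
0–4 s: 8 × 4 = 32 m
4–8 s: 2 × 4 = 8 m
8–12 s: -1 × 4 = -4 m
12–14 s: 8 × 2 = 16 m
14–17 s: -11 × 3 = -33 m
Net displacement = 19 m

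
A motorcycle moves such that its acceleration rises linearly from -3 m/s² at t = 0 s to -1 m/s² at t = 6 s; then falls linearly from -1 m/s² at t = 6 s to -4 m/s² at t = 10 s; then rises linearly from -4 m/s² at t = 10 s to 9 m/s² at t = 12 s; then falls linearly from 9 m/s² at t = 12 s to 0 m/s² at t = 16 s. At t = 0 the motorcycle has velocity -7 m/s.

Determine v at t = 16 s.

Δv equals the area under the a-t graph; then v = v₀ + Δv.
0–6 s: ½(-3 + -1)(6) = -12 m/s
6–10 s: ½(-1 + -4)(4) = -10 m/s
10–12 s: ½(-4 + 9)(2) = 5 m/s
12–16 s: ½(9 + 0)(4) = 18 m/s
Δv = 1 m/s, so v(16) = -7 + (1) = -6 m/s.

-6 m/s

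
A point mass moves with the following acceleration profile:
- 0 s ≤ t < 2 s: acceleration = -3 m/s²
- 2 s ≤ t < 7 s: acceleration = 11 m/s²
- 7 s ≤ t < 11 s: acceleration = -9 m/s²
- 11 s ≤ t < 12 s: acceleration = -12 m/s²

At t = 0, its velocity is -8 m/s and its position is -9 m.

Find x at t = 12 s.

On each constant-a segment, Δv = aΔt and Δx = v₀Δt + ½aΔt²; chain segment to segment.
0–2 s: v starts -8 m/s; Δx = -8·2 + ½·-3·2² = -22 m; v ends -14 m/s.
2–7 s: v starts -14 m/s; Δx = -14·5 + ½·11·5² = 67.5 m; v ends 41 m/s.
7–11 s: v starts 41 m/s; Δx = 41·4 + ½·-9·4² = 92 m; v ends 5 m/s.
11–12 s: v starts 5 m/s; Δx = 5·1 + ½·-12·1² = -1 m; v ends -7 m/s.
x(12) = -9 + Σ Δx = 127.5 m.

127.5 m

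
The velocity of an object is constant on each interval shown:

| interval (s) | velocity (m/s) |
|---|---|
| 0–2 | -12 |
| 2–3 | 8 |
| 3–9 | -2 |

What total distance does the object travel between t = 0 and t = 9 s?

44 m

Total distance travelled is ∫|v| dt — sum the magnitudes of each area piece.
0–2 s: |-12| × 2 = 24 m
2–3 s: |8| × 1 = 8 m
3–9 s: |-2| × 6 = 12 m
Total distance = 44 m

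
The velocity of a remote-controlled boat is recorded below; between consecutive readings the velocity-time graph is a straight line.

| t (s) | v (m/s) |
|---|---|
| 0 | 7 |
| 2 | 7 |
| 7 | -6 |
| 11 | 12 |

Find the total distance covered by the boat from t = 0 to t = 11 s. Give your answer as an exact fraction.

Total distance travelled is ∫|v| dt — sum the magnitudes of each area piece.
0–2 s: |7| × 2 = 14 m
2–7 s: v = 0 at t = 61/13 s; triangle areas 245/26 + 90/13 = 425/26 m
7–11 s: v = 0 at t = 25/3 s; triangle areas 4 + 16 = 20 m
Total distance = 1309/26 m

1309/26 m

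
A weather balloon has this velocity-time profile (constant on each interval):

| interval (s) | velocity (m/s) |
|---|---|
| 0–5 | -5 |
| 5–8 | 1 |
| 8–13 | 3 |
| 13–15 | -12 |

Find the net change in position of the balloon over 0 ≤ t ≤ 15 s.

Displacement is the signed area under the v-t curve.
0–5 s: -5 × 5 = -25 m
5–8 s: 1 × 3 = 3 m
8–13 s: 3 × 5 = 15 m
13–15 s: -12 × 2 = -24 m
Net displacement = -31 m

-31 m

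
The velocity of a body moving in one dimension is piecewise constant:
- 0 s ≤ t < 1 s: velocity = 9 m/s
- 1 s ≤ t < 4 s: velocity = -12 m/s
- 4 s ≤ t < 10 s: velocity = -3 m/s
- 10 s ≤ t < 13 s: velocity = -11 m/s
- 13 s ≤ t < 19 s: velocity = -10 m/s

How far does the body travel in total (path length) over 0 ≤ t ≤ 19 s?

Total distance travelled is ∫|v| dt — sum the magnitudes of each area piece.
0–1 s: |9| × 1 = 9 m
1–4 s: |-12| × 3 = 36 m
4–10 s: |-3| × 6 = 18 m
10–13 s: |-11| × 3 = 33 m
13–19 s: |-10| × 6 = 60 m
Total distance = 156 m

156 m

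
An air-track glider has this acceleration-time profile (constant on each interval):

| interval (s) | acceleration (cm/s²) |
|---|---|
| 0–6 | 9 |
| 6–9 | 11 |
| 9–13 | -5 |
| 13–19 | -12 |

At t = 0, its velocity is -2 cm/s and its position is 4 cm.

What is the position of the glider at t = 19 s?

On each constant-a segment, Δv = aΔt and Δx = v₀Δt + ½aΔt²; chain segment to segment.
0–6 s: v starts -2 cm/s; Δx = -2·6 + ½·9·6² = 150 cm; v ends 52 cm/s.
6–9 s: v starts 52 cm/s; Δx = 52·3 + ½·11·3² = 205.5 cm; v ends 85 cm/s.
9–13 s: v starts 85 cm/s; Δx = 85·4 + ½·-5·4² = 300 cm; v ends 65 cm/s.
13–19 s: v starts 65 cm/s; Δx = 65·6 + ½·-12·6² = 174 cm; v ends -7 cm/s.
x(19) = 4 + Σ Δx = 833.5 cm.

833.5 cm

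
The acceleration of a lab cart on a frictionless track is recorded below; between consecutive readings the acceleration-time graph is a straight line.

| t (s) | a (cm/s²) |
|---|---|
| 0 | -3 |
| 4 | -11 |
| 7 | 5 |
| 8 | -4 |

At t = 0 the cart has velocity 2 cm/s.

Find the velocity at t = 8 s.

Δv equals the area under the a-t graph; then v = v₀ + Δv.
0–4 s: ½(-3 + -11)(4) = -28 cm/s
4–7 s: ½(-11 + 5)(3) = -9 cm/s
7–8 s: ½(5 + -4)(1) = 0.5 cm/s
Δv = -36.5 cm/s, so v(8) = 2 + (-36.5) = -34.5 cm/s.

-34.5 cm/s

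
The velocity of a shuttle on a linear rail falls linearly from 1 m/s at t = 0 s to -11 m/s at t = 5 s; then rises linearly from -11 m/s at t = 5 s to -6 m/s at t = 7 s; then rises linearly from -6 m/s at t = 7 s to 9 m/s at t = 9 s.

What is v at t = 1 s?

-1.4 m/s

On 0–5 s the graph is linear from 1 to -11 m/s: v(1) = 1 + (-11 − 1)·(1 − 0)/(5 − 0) = -1.4 m/s.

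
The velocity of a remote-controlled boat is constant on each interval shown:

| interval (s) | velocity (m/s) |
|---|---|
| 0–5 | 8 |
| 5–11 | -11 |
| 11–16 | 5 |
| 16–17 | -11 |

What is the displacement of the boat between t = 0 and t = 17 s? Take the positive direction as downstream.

Net displacement equals the area under the velocity-time graph (areas below the axis count negative).
0–5 s: 8 × 5 = 40 m
5–11 s: -11 × 6 = -66 m
11–16 s: 5 × 5 = 25 m
16–17 s: -11 × 1 = -11 m
Net displacement = -12 m

-12 m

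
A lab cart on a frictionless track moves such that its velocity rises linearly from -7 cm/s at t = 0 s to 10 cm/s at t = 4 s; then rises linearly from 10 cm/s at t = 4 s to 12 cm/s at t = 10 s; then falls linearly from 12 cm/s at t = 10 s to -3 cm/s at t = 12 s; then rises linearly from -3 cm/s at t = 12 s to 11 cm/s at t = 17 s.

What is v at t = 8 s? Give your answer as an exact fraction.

34/3 cm/s

On 4–10 s the graph is linear from 10 to 12 cm/s: v(8) = 10 + (12 − 10)·(8 − 4)/(10 − 4) = 34/3 cm/s.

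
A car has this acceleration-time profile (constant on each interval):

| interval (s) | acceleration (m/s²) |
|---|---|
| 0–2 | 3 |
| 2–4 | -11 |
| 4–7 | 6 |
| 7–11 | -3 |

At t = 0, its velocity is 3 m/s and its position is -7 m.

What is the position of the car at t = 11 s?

-15 m

On each constant-a segment, Δv = aΔt and Δx = v₀Δt + ½aΔt²; chain segment to segment.
0–2 s: v starts 3 m/s; Δx = 3·2 + ½·3·2² = 12 m; v ends 9 m/s.
2–4 s: v starts 9 m/s; Δx = 9·2 + ½·-11·2² = -4 m; v ends -13 m/s.
4–7 s: v starts -13 m/s; Δx = -13·3 + ½·6·3² = -12 m; v ends 5 m/s.
7–11 s: v starts 5 m/s; Δx = 5·4 + ½·-3·4² = -4 m; v ends -7 m/s.
x(11) = -7 + Σ Δx = -15 m.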